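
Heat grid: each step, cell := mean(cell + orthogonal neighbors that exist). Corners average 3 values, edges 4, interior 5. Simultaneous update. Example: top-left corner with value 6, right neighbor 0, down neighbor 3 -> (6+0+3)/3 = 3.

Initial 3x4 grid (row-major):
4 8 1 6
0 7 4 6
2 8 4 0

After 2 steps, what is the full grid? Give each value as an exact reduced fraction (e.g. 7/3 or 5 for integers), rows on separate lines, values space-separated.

After step 1:
  4 5 19/4 13/3
  13/4 27/5 22/5 4
  10/3 21/4 4 10/3
After step 2:
  49/12 383/80 1109/240 157/36
  959/240 233/50 451/100 241/60
  71/18 1079/240 1019/240 34/9

Answer: 49/12 383/80 1109/240 157/36
959/240 233/50 451/100 241/60
71/18 1079/240 1019/240 34/9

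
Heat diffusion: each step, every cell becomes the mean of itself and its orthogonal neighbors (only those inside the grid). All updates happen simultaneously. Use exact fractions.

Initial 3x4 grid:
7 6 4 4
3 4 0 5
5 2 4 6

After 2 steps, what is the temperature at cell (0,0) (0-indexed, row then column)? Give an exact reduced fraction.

Answer: 46/9

Derivation:
Step 1: cell (0,0) = 16/3
Step 2: cell (0,0) = 46/9
Full grid after step 2:
  46/9 205/48 989/240 139/36
  197/48 403/100 333/100 989/240
  71/18 157/48 303/80 47/12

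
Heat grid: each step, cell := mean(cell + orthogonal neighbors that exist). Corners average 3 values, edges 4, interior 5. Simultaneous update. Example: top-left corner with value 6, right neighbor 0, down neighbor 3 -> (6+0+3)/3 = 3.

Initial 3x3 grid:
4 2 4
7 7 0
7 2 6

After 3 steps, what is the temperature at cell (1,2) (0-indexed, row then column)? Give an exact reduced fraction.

Step 1: cell (1,2) = 17/4
Step 2: cell (1,2) = 751/240
Step 3: cell (1,2) = 55937/14400
Full grid after step 3:
  4813/1080 60337/14400 407/120
  73037/14400 24719/6000 55937/14400
  10691/2160 11327/2400 8311/2160

Answer: 55937/14400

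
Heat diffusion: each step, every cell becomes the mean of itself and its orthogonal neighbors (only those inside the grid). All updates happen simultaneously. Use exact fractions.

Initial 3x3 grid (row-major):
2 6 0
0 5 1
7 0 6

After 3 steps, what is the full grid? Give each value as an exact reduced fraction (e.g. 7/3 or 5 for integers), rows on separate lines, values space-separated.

Answer: 6139/2160 4797/1600 5789/2160
7583/2400 16951/6000 10787/3600
1631/540 23299/7200 3127/1080

Derivation:
After step 1:
  8/3 13/4 7/3
  7/2 12/5 3
  7/3 9/2 7/3
After step 2:
  113/36 213/80 103/36
  109/40 333/100 151/60
  31/9 347/120 59/18
After step 3:
  6139/2160 4797/1600 5789/2160
  7583/2400 16951/6000 10787/3600
  1631/540 23299/7200 3127/1080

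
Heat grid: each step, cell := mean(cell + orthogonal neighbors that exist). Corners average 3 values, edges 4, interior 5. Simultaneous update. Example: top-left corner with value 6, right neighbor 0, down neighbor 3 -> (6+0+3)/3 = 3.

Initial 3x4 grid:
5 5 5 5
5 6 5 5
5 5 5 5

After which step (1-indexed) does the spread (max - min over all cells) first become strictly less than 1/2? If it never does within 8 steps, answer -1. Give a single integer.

Answer: 1

Derivation:
Step 1: max=21/4, min=5, spread=1/4
  -> spread < 1/2 first at step 1
Step 2: max=523/100, min=5, spread=23/100
Step 3: max=24811/4800, min=2013/400, spread=131/960
Step 4: max=222551/43200, min=36391/7200, spread=841/8640
Step 5: max=88942051/17280000, min=7293373/1440000, spread=56863/691200
Step 6: max=799134341/155520000, min=65789543/12960000, spread=386393/6220800
Step 7: max=319433723131/62208000000, min=26340358813/5184000000, spread=26795339/497664000
Step 8: max=19146215714129/3732480000000, min=1582286149667/311040000000, spread=254051069/5971968000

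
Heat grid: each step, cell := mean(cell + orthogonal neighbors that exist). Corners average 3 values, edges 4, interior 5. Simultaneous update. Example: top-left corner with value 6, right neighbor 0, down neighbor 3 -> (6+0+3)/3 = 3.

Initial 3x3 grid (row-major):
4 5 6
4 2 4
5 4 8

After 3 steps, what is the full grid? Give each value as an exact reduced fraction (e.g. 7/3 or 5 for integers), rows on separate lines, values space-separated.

Answer: 563/135 63061/14400 3331/720
60311/14400 8819/2000 2123/450
4639/1080 65411/14400 10343/2160

Derivation:
After step 1:
  13/3 17/4 5
  15/4 19/5 5
  13/3 19/4 16/3
After step 2:
  37/9 1043/240 19/4
  973/240 431/100 287/60
  77/18 1093/240 181/36
After step 3:
  563/135 63061/14400 3331/720
  60311/14400 8819/2000 2123/450
  4639/1080 65411/14400 10343/2160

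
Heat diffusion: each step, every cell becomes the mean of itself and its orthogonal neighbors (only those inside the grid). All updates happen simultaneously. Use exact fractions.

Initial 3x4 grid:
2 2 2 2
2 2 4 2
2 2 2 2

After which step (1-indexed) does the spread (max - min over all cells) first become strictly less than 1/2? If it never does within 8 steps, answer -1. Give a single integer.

Step 1: max=5/2, min=2, spread=1/2
Step 2: max=123/50, min=2, spread=23/50
  -> spread < 1/2 first at step 2
Step 3: max=5611/2400, min=413/200, spread=131/480
Step 4: max=49751/21600, min=7591/3600, spread=841/4320
Step 5: max=19822051/8640000, min=1533373/720000, spread=56863/345600
Step 6: max=177054341/77760000, min=13949543/6480000, spread=386393/3110400
Step 7: max=70601723131/31104000000, min=5604358813/2592000000, spread=26795339/248832000
Step 8: max=4216295714129/1866240000000, min=338126149667/155520000000, spread=254051069/2985984000

Answer: 2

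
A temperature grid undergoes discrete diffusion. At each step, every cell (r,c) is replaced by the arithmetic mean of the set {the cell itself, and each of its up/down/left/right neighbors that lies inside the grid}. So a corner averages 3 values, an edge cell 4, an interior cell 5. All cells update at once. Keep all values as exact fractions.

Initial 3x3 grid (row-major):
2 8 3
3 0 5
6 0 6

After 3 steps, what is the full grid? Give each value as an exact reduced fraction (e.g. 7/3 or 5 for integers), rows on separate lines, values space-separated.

After step 1:
  13/3 13/4 16/3
  11/4 16/5 7/2
  3 3 11/3
After step 2:
  31/9 967/240 145/36
  797/240 157/50 157/40
  35/12 193/60 61/18
After step 3:
  1943/540 52709/14400 8627/2160
  46159/14400 10579/3000 8689/2400
  2269/720 2849/900 3791/1080

Answer: 1943/540 52709/14400 8627/2160
46159/14400 10579/3000 8689/2400
2269/720 2849/900 3791/1080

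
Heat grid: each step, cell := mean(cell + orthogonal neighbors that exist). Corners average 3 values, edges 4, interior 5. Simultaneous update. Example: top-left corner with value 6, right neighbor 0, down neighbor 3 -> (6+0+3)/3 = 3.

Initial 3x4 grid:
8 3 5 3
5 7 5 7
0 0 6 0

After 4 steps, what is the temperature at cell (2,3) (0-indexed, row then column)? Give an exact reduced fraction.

Answer: 103817/25920

Derivation:
Step 1: cell (2,3) = 13/3
Step 2: cell (2,3) = 65/18
Step 3: cell (2,3) = 1795/432
Step 4: cell (2,3) = 103817/25920
Full grid after step 4:
  60943/12960 199099/43200 68153/14400 38869/8640
  7471/1800 17503/4000 304469/72000 763021/172800
  24949/6480 80887/21600 87467/21600 103817/25920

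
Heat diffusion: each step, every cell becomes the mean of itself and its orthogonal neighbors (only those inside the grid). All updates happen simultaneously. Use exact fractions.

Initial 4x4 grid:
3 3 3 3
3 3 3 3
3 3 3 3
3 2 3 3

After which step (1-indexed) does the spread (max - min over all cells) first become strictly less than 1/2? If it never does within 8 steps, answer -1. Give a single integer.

Step 1: max=3, min=8/3, spread=1/3
  -> spread < 1/2 first at step 1
Step 2: max=3, min=329/120, spread=31/120
Step 3: max=3, min=3029/1080, spread=211/1080
Step 4: max=3, min=307157/108000, spread=16843/108000
Step 5: max=26921/9000, min=2777357/972000, spread=130111/972000
Step 6: max=1612841/540000, min=83837633/29160000, spread=3255781/29160000
Step 7: max=1608893/540000, min=2524046309/874800000, spread=82360351/874800000
Step 8: max=289093559/97200000, min=75980683109/26244000000, spread=2074577821/26244000000

Answer: 1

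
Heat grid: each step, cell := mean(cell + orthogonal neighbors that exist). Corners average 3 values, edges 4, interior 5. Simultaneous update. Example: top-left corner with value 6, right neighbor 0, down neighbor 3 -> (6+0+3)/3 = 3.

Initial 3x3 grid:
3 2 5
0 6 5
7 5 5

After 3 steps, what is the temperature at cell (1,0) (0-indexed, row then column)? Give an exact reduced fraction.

Answer: 7039/1800

Derivation:
Step 1: cell (1,0) = 4
Step 2: cell (1,0) = 199/60
Step 3: cell (1,0) = 7039/1800
Full grid after step 3:
  887/270 1741/450 2927/720
  7039/1800 6061/1500 7493/1600
  333/80 22829/4800 863/180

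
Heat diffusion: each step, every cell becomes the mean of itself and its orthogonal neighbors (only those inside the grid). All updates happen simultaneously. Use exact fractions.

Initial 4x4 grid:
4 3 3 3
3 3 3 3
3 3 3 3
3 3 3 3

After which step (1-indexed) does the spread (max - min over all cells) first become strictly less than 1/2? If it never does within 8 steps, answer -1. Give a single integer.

Answer: 1

Derivation:
Step 1: max=10/3, min=3, spread=1/3
  -> spread < 1/2 first at step 1
Step 2: max=59/18, min=3, spread=5/18
Step 3: max=689/216, min=3, spread=41/216
Step 4: max=20483/6480, min=3, spread=1043/6480
Step 5: max=608753/194400, min=3, spread=25553/194400
Step 6: max=18167459/5832000, min=54079/18000, spread=645863/5832000
Step 7: max=542521691/174960000, min=360971/120000, spread=16225973/174960000
Step 8: max=16223877983/5248800000, min=162701/54000, spread=409340783/5248800000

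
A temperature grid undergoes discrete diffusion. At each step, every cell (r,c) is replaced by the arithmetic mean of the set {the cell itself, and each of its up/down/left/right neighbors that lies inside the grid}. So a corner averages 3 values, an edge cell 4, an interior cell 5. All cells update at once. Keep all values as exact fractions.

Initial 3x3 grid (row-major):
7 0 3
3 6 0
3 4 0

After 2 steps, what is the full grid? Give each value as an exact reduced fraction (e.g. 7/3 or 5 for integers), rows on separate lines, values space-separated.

Answer: 145/36 41/15 29/12
841/240 337/100 431/240
34/9 631/240 41/18

Derivation:
After step 1:
  10/3 4 1
  19/4 13/5 9/4
  10/3 13/4 4/3
After step 2:
  145/36 41/15 29/12
  841/240 337/100 431/240
  34/9 631/240 41/18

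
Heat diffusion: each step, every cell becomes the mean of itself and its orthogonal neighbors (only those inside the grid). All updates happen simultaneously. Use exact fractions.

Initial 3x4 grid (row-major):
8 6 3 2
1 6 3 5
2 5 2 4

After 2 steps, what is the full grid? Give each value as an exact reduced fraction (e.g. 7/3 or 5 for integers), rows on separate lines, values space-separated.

After step 1:
  5 23/4 7/2 10/3
  17/4 21/5 19/5 7/2
  8/3 15/4 7/2 11/3
After step 2:
  5 369/80 983/240 31/9
  967/240 87/20 37/10 143/40
  32/9 847/240 883/240 32/9

Answer: 5 369/80 983/240 31/9
967/240 87/20 37/10 143/40
32/9 847/240 883/240 32/9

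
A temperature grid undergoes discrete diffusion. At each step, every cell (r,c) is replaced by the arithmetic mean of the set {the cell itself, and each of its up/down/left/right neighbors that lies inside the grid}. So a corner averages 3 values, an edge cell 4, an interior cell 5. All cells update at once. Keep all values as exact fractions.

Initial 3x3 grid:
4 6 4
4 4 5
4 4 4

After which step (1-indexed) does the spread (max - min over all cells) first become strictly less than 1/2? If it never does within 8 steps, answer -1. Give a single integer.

Step 1: max=5, min=4, spread=1
Step 2: max=563/120, min=4, spread=83/120
Step 3: max=3317/720, min=3757/900, spread=173/400
  -> spread < 1/2 first at step 3
Step 4: max=194239/43200, min=7561/1800, spread=511/1728
Step 5: max=11597933/2592000, min=102401/24000, spread=4309/20736
Step 6: max=689463751/155520000, min=13891237/3240000, spread=36295/248832
Step 7: max=41209970597/9331200000, min=3354535831/777600000, spread=305773/2985984
Step 8: max=2462802670159/559872000000, min=33646575497/7776000000, spread=2575951/35831808

Answer: 3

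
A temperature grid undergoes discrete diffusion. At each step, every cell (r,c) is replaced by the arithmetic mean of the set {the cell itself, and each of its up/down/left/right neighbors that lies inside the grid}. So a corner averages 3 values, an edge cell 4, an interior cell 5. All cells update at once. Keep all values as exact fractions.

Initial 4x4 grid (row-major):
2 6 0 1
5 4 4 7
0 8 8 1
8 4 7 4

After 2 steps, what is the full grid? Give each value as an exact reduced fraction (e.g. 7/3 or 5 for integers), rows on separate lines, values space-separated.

Answer: 121/36 929/240 781/240 26/9
133/30 411/100 108/25 931/240
21/5 139/25 103/20 357/80
16/3 213/40 221/40 59/12

Derivation:
After step 1:
  13/3 3 11/4 8/3
  11/4 27/5 23/5 13/4
  21/4 24/5 28/5 5
  4 27/4 23/4 4
After step 2:
  121/36 929/240 781/240 26/9
  133/30 411/100 108/25 931/240
  21/5 139/25 103/20 357/80
  16/3 213/40 221/40 59/12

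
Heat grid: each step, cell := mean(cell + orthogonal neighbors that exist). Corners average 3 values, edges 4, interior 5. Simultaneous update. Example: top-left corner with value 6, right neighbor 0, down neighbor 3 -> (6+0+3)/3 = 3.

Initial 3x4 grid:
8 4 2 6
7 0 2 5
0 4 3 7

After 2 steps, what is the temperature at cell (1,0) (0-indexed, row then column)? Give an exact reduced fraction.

Answer: 343/80

Derivation:
Step 1: cell (1,0) = 15/4
Step 2: cell (1,0) = 343/80
Full grid after step 2:
  163/36 251/60 103/30 77/18
  343/80 74/25 183/50 251/60
  55/18 769/240 263/80 14/3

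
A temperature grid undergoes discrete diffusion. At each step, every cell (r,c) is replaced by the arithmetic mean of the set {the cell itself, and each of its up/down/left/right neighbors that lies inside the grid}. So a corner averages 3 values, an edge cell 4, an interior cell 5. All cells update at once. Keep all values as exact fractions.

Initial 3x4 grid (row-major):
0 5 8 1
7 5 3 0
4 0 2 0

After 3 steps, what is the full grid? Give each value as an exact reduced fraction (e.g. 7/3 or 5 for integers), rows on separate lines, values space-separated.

After step 1:
  4 9/2 17/4 3
  4 4 18/5 1
  11/3 11/4 5/4 2/3
After step 2:
  25/6 67/16 307/80 11/4
  47/12 377/100 141/50 31/15
  125/36 35/12 31/15 35/36
After step 3:
  589/144 9577/2400 2719/800 2077/720
  13793/3600 21133/6000 17473/6000 1937/900
  371/108 11003/3600 3949/1800 919/540

Answer: 589/144 9577/2400 2719/800 2077/720
13793/3600 21133/6000 17473/6000 1937/900
371/108 11003/3600 3949/1800 919/540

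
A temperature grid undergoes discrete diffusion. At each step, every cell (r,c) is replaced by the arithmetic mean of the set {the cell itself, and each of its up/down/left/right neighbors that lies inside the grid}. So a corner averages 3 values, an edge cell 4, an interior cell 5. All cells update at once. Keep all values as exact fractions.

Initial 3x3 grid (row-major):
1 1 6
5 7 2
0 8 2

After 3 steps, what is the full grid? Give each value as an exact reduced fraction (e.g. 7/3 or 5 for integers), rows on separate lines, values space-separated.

Answer: 1829/540 51187/14400 221/60
52937/14400 11597/3000 18979/4800
4273/1080 59137/14400 497/120

Derivation:
After step 1:
  7/3 15/4 3
  13/4 23/5 17/4
  13/3 17/4 4
After step 2:
  28/9 821/240 11/3
  871/240 201/50 317/80
  71/18 1031/240 25/6
After step 3:
  1829/540 51187/14400 221/60
  52937/14400 11597/3000 18979/4800
  4273/1080 59137/14400 497/120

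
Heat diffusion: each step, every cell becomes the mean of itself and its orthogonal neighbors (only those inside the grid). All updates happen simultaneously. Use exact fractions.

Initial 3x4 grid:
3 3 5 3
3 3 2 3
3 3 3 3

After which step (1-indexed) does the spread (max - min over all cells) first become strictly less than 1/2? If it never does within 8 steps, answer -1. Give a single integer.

Answer: 3

Derivation:
Step 1: max=11/3, min=11/4, spread=11/12
Step 2: max=817/240, min=17/6, spread=137/240
Step 3: max=3521/1080, min=1399/480, spread=1493/4320
  -> spread < 1/2 first at step 3
Step 4: max=137807/43200, min=14231/4800, spread=152/675
Step 5: max=4900043/1555200, min=64693/21600, spread=242147/1555200
Step 6: max=121394417/38880000, min=6508409/2160000, spread=848611/7776000
Step 7: max=17403089207/5598720000, min=156849469/51840000, spread=92669311/1119744000
Step 8: max=1039738742053/335923200000, min=28339104673/9331200000, spread=781238953/13436928000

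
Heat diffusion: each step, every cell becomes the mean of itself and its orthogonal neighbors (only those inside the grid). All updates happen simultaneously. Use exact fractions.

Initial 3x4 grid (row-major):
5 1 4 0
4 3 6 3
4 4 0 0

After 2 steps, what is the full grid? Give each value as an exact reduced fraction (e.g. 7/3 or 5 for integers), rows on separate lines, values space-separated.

After step 1:
  10/3 13/4 11/4 7/3
  4 18/5 16/5 9/4
  4 11/4 5/2 1
After step 2:
  127/36 97/30 173/60 22/9
  56/15 84/25 143/50 527/240
  43/12 257/80 189/80 23/12

Answer: 127/36 97/30 173/60 22/9
56/15 84/25 143/50 527/240
43/12 257/80 189/80 23/12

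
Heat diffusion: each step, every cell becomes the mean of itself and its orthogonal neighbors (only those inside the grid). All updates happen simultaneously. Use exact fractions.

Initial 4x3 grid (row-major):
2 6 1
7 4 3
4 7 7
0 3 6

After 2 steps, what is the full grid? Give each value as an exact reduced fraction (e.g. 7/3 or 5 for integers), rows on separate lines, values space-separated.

Answer: 25/6 1019/240 31/9
383/80 433/100 547/120
193/48 493/100 119/24
65/18 25/6 181/36

Derivation:
After step 1:
  5 13/4 10/3
  17/4 27/5 15/4
  9/2 5 23/4
  7/3 4 16/3
After step 2:
  25/6 1019/240 31/9
  383/80 433/100 547/120
  193/48 493/100 119/24
  65/18 25/6 181/36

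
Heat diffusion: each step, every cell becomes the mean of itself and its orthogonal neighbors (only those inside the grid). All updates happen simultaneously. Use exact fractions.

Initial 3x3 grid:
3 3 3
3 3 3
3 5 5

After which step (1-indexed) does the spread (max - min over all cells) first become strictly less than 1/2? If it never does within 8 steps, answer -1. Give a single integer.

Step 1: max=13/3, min=3, spread=4/3
Step 2: max=71/18, min=3, spread=17/18
Step 3: max=4087/1080, min=281/90, spread=143/216
Step 4: max=237149/64800, min=4313/1350, spread=1205/2592
  -> spread < 1/2 first at step 4
Step 5: max=13963303/3888000, min=117541/36000, spread=10151/31104
Step 6: max=825509141/233280000, min=32169209/9720000, spread=85517/373248
Step 7: max=49062790927/13996800000, min=3900953671/1166400000, spread=720431/4478976
Step 8: max=2923038194669/839808000000, min=9820161863/2916000000, spread=6069221/53747712

Answer: 4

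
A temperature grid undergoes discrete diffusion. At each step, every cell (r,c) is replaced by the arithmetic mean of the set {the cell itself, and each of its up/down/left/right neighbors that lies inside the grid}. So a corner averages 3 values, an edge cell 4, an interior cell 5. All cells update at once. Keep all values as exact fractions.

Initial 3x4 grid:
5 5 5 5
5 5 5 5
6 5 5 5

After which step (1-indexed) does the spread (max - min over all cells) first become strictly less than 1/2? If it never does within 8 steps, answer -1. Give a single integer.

Answer: 1

Derivation:
Step 1: max=16/3, min=5, spread=1/3
  -> spread < 1/2 first at step 1
Step 2: max=95/18, min=5, spread=5/18
Step 3: max=1121/216, min=5, spread=41/216
Step 4: max=133817/25920, min=5, spread=4217/25920
Step 5: max=7985149/1555200, min=36079/7200, spread=38417/311040
Step 6: max=477760211/93312000, min=722597/144000, spread=1903471/18662400
Step 7: max=28594589089/5598720000, min=21715759/4320000, spread=18038617/223948800
Step 8: max=1712884182851/335923200000, min=1956926759/388800000, spread=883978523/13436928000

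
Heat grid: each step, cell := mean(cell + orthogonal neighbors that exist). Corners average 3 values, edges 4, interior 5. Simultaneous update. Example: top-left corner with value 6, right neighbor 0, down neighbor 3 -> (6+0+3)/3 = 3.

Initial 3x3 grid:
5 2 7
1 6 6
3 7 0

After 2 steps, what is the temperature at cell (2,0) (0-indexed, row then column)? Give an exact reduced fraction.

Step 1: cell (2,0) = 11/3
Step 2: cell (2,0) = 137/36
Full grid after step 2:
  137/36 64/15 59/12
  869/240 219/50 1109/240
  137/36 41/10 157/36

Answer: 137/36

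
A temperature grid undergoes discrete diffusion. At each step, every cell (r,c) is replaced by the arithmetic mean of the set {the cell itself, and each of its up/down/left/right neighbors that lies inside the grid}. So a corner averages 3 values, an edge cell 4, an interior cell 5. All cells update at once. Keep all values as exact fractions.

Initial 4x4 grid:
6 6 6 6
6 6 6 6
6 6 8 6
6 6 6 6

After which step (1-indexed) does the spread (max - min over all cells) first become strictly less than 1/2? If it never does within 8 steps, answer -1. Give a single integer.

Answer: 2

Derivation:
Step 1: max=13/2, min=6, spread=1/2
Step 2: max=161/25, min=6, spread=11/25
  -> spread < 1/2 first at step 2
Step 3: max=7567/1200, min=6, spread=367/1200
Step 4: max=33971/5400, min=1813/300, spread=1337/5400
Step 5: max=1013669/162000, min=54469/9000, spread=33227/162000
Step 6: max=30374327/4860000, min=328049/54000, spread=849917/4860000
Step 7: max=908514347/145800000, min=4928533/810000, spread=21378407/145800000
Step 8: max=27210462371/4374000000, min=1481688343/243000000, spread=540072197/4374000000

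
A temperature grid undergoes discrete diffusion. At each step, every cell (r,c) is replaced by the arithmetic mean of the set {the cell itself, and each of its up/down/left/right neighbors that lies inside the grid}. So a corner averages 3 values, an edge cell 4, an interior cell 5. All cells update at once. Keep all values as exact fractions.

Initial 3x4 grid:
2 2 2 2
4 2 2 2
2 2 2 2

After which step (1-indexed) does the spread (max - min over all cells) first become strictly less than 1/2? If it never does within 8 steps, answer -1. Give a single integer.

Answer: 3

Derivation:
Step 1: max=8/3, min=2, spread=2/3
Step 2: max=307/120, min=2, spread=67/120
Step 3: max=2597/1080, min=2, spread=437/1080
  -> spread < 1/2 first at step 3
Step 4: max=1021531/432000, min=1009/500, spread=29951/86400
Step 5: max=8991821/3888000, min=6908/3375, spread=206761/777600
Step 6: max=3566595571/1555200000, min=5565671/2700000, spread=14430763/62208000
Step 7: max=211731741689/93312000000, min=449652727/216000000, spread=139854109/746496000
Step 8: max=12619911890251/5598720000000, min=40731228977/19440000000, spread=7114543559/44789760000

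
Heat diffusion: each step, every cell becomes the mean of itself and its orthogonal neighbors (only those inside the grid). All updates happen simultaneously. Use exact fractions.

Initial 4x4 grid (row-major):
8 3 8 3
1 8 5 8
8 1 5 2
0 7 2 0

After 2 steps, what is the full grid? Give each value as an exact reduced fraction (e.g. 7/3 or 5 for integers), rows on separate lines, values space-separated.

After step 1:
  4 27/4 19/4 19/3
  25/4 18/5 34/5 9/2
  5/2 29/5 3 15/4
  5 5/2 7/2 4/3
After step 2:
  17/3 191/40 739/120 187/36
  327/80 146/25 453/100 1283/240
  391/80 87/25 457/100 151/48
  10/3 21/5 31/12 103/36

Answer: 17/3 191/40 739/120 187/36
327/80 146/25 453/100 1283/240
391/80 87/25 457/100 151/48
10/3 21/5 31/12 103/36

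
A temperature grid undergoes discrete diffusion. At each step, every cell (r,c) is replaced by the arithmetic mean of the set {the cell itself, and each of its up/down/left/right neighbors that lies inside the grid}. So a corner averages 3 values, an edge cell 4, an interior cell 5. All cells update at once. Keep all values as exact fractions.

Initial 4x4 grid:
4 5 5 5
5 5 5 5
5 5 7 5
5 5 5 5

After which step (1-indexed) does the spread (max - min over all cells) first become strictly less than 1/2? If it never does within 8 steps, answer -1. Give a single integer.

Answer: 3

Derivation:
Step 1: max=11/2, min=14/3, spread=5/6
Step 2: max=136/25, min=85/18, spread=323/450
Step 3: max=6367/1200, min=1039/216, spread=5353/10800
  -> spread < 1/2 first at step 3
Step 4: max=28571/5400, min=158189/32400, spread=13237/32400
Step 5: max=851669/162000, min=4782887/972000, spread=327127/972000
Step 6: max=25492997/4860000, min=28925833/5832000, spread=8328817/29160000
Step 7: max=380767291/72900000, min=871961437/174960000, spread=209400307/874800000
Step 8: max=22779681371/4374000000, min=131390951129/26244000000, spread=5287137097/26244000000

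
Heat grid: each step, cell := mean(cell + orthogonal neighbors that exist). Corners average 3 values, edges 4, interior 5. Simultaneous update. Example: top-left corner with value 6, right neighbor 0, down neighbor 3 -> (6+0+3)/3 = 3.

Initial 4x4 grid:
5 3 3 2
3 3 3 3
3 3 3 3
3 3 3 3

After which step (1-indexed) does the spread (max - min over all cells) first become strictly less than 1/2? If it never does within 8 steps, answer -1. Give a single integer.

Answer: 4

Derivation:
Step 1: max=11/3, min=8/3, spread=1
Step 2: max=32/9, min=49/18, spread=5/6
Step 3: max=1451/432, min=77/27, spread=73/144
Step 4: max=42737/12960, min=2339/810, spread=1771/4320
  -> spread < 1/2 first at step 4
Step 5: max=1255571/388800, min=3794861/1296000, spread=1171127/3888000
Step 6: max=37249229/11664000, min=114932237/38880000, spread=27695579/116640000
Step 7: max=1106096747/349920000, min=3465234629/1166400000, spread=665263583/3499200000
Step 8: max=32956940717/10497600000, min=34772580623/11664000000, spread=16616181563/104976000000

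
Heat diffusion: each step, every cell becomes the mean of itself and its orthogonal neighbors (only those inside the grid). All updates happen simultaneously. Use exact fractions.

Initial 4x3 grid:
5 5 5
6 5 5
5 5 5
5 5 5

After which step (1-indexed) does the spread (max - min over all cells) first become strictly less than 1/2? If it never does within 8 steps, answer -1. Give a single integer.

Answer: 1

Derivation:
Step 1: max=16/3, min=5, spread=1/3
  -> spread < 1/2 first at step 1
Step 2: max=631/120, min=5, spread=31/120
Step 3: max=5611/1080, min=5, spread=211/1080
Step 4: max=556897/108000, min=9047/1800, spread=14077/108000
Step 5: max=5000407/972000, min=543683/108000, spread=5363/48600
Step 6: max=149540809/29160000, min=302869/60000, spread=93859/1166400
Step 7: max=8958274481/1749600000, min=491336467/97200000, spread=4568723/69984000
Step 8: max=536660435629/104976000000, min=14761618889/2916000000, spread=8387449/167961600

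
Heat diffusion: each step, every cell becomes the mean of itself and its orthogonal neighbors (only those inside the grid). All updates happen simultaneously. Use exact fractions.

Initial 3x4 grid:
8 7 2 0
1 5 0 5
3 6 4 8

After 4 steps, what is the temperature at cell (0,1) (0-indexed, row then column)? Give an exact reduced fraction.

Step 1: cell (0,1) = 11/2
Step 2: cell (0,1) = 1013/240
Step 3: cell (0,1) = 1211/288
Step 4: cell (0,1) = 6949/1728
Full grid after step 4:
  112769/25920 6949/1728 157513/43200 87209/25920
  29279/6912 296599/72000 30131/8000 211669/57600
  109259/25920 3539/864 87919/21600 101959/25920

Answer: 6949/1728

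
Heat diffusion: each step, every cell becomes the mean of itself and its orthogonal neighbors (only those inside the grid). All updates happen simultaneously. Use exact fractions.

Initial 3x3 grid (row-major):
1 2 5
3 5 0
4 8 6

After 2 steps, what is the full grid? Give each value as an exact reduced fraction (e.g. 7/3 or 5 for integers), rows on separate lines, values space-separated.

After step 1:
  2 13/4 7/3
  13/4 18/5 4
  5 23/4 14/3
After step 2:
  17/6 671/240 115/36
  277/80 397/100 73/20
  14/3 1141/240 173/36

Answer: 17/6 671/240 115/36
277/80 397/100 73/20
14/3 1141/240 173/36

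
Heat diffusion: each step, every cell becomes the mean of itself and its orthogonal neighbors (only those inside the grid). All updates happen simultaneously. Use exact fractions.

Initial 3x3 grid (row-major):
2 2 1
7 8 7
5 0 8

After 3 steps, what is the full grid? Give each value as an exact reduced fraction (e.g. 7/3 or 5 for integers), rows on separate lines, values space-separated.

After step 1:
  11/3 13/4 10/3
  11/2 24/5 6
  4 21/4 5
After step 2:
  149/36 301/80 151/36
  539/120 124/25 287/60
  59/12 381/80 65/12
After step 3:
  8923/2160 20467/4800 9173/2160
  33313/7200 569/125 17419/3600
  3401/720 24067/4800 399/80

Answer: 8923/2160 20467/4800 9173/2160
33313/7200 569/125 17419/3600
3401/720 24067/4800 399/80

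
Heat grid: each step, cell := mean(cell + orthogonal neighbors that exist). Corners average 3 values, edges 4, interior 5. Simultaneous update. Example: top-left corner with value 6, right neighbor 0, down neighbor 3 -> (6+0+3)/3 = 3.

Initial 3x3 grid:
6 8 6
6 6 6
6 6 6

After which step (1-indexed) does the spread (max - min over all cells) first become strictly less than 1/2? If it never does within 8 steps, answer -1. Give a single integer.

Answer: 3

Derivation:
Step 1: max=20/3, min=6, spread=2/3
Step 2: max=787/120, min=6, spread=67/120
Step 3: max=6917/1080, min=607/100, spread=1807/5400
  -> spread < 1/2 first at step 3
Step 4: max=2749963/432000, min=16561/2700, spread=33401/144000
Step 5: max=24557933/3888000, min=1663391/270000, spread=3025513/19440000
Step 6: max=9796126867/1555200000, min=89155949/14400000, spread=53531/497664
Step 7: max=585904925849/93312000000, min=24119116051/3888000000, spread=450953/5971968
Step 8: max=35101223560603/5598720000000, min=2900368610519/466560000000, spread=3799043/71663616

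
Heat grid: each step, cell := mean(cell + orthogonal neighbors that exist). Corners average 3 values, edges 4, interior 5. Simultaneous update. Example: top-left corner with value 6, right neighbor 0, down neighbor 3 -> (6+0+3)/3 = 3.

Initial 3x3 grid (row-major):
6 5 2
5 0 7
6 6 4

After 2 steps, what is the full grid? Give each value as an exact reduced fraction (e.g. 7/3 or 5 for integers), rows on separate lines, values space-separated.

Answer: 77/18 357/80 67/18
397/80 387/100 1091/240
167/36 299/60 155/36

Derivation:
After step 1:
  16/3 13/4 14/3
  17/4 23/5 13/4
  17/3 4 17/3
After step 2:
  77/18 357/80 67/18
  397/80 387/100 1091/240
  167/36 299/60 155/36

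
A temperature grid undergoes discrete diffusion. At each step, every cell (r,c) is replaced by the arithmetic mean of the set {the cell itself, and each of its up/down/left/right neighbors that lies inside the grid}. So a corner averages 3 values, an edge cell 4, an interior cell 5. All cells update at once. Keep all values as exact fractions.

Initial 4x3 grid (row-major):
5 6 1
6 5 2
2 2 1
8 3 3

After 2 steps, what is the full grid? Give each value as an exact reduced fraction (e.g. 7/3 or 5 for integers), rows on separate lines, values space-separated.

Answer: 173/36 1027/240 19/6
283/60 89/25 229/80
239/60 173/50 551/240
77/18 199/60 25/9

Derivation:
After step 1:
  17/3 17/4 3
  9/2 21/5 9/4
  9/2 13/5 2
  13/3 4 7/3
After step 2:
  173/36 1027/240 19/6
  283/60 89/25 229/80
  239/60 173/50 551/240
  77/18 199/60 25/9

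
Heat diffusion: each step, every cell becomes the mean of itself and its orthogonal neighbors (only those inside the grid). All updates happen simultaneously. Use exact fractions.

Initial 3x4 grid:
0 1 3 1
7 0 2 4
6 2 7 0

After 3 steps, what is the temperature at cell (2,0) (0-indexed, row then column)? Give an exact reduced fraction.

Step 1: cell (2,0) = 5
Step 2: cell (2,0) = 4
Step 3: cell (2,0) = 2593/720
Full grid after step 3:
  683/270 16441/7200 15361/7200 2531/1080
  44477/14400 8309/3000 2011/750 35887/14400
  2593/720 4061/1200 5359/1800 6397/2160

Answer: 2593/720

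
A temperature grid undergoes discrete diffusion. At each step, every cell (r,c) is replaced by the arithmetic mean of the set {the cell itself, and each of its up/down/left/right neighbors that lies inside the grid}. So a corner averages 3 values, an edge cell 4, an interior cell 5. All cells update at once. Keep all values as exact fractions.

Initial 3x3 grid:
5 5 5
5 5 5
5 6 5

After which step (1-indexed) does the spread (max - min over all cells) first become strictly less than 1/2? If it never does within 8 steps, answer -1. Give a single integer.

Answer: 1

Derivation:
Step 1: max=16/3, min=5, spread=1/3
  -> spread < 1/2 first at step 1
Step 2: max=1267/240, min=5, spread=67/240
Step 3: max=11237/2160, min=1007/200, spread=1807/10800
Step 4: max=4477963/864000, min=27361/5400, spread=33401/288000
Step 5: max=40109933/7776000, min=2743391/540000, spread=3025513/38880000
Step 6: max=16016926867/3110400000, min=146755949/28800000, spread=53531/995328
Step 7: max=959152925849/186624000000, min=39671116051/7776000000, spread=450953/11943936
Step 8: max=57496103560603/11197440000000, min=4766608610519/933120000000, spread=3799043/143327232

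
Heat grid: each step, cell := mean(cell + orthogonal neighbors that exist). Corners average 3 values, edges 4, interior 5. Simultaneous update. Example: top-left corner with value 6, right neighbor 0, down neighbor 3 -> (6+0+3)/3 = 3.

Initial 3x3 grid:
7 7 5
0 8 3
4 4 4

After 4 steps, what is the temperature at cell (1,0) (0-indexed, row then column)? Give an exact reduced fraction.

Step 1: cell (1,0) = 19/4
Step 2: cell (1,0) = 989/240
Step 3: cell (1,0) = 67783/14400
Step 4: cell (1,0) = 3945701/864000
Full grid after step 4:
  322939/64800 4306201/864000 8213/1600
  3945701/864000 288577/60000 1025269/216000
  571253/129600 470947/108000 148457/32400

Answer: 3945701/864000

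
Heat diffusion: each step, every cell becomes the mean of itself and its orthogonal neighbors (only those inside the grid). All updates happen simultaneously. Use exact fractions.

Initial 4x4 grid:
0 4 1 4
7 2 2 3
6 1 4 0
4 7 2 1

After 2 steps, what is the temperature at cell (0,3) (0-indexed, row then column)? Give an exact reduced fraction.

Step 1: cell (0,3) = 8/3
Step 2: cell (0,3) = 23/9
Full grid after step 2:
  55/18 341/120 287/120 23/9
  907/240 151/50 62/25 559/240
  215/48 17/5 137/50 141/80
  41/9 25/6 49/20 13/6

Answer: 23/9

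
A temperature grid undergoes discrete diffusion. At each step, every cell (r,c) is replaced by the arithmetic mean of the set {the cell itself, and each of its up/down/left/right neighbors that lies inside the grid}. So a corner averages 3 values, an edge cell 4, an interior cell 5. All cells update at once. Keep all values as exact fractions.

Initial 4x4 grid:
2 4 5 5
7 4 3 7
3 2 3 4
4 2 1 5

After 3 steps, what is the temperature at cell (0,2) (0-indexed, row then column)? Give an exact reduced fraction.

Answer: 787/180

Derivation:
Step 1: cell (0,2) = 17/4
Step 2: cell (0,2) = 271/60
Step 3: cell (0,2) = 787/180
Full grid after step 3:
  439/108 1847/450 787/180 5147/1080
  1727/450 2863/750 2479/600 635/144
  1031/300 1653/500 10309/3000 14239/3600
  277/90 1747/600 5627/1800 3673/1080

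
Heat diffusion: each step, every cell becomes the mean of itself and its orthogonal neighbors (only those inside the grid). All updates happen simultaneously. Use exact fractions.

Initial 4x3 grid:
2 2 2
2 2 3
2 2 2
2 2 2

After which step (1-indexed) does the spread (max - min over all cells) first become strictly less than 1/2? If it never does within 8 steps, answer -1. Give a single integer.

Answer: 1

Derivation:
Step 1: max=7/3, min=2, spread=1/3
  -> spread < 1/2 first at step 1
Step 2: max=271/120, min=2, spread=31/120
Step 3: max=2371/1080, min=2, spread=211/1080
Step 4: max=232897/108000, min=3647/1800, spread=14077/108000
Step 5: max=2084407/972000, min=219683/108000, spread=5363/48600
Step 6: max=62060809/29160000, min=122869/60000, spread=93859/1166400
Step 7: max=3709474481/1749600000, min=199736467/97200000, spread=4568723/69984000
Step 8: max=221732435629/104976000000, min=6013618889/2916000000, spread=8387449/167961600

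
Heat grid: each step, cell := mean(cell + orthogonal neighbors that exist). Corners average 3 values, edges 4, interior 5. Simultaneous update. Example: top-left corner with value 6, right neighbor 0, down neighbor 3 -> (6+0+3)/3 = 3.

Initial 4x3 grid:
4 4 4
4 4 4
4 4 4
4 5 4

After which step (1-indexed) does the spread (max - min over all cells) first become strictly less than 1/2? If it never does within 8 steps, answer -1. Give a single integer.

Answer: 1

Derivation:
Step 1: max=13/3, min=4, spread=1/3
  -> spread < 1/2 first at step 1
Step 2: max=1027/240, min=4, spread=67/240
Step 3: max=9077/2160, min=4, spread=437/2160
Step 4: max=3613531/864000, min=4009/1000, spread=29951/172800
Step 5: max=32319821/7776000, min=13579/3375, spread=206761/1555200
Step 6: max=12897795571/3110400000, min=21765671/5400000, spread=14430763/124416000
Step 7: max=771603741689/186624000000, min=1745652727/432000000, spread=139854109/1492992000
Step 8: max=46212231890251/11197440000000, min=157371228977/38880000000, spread=7114543559/89579520000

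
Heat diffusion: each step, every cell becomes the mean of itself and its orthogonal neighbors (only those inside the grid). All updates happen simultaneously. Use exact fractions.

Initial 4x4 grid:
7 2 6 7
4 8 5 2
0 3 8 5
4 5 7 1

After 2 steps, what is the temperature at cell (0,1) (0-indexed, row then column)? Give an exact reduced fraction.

Step 1: cell (0,1) = 23/4
Step 2: cell (0,1) = 1169/240
Full grid after step 2:
  89/18 1169/240 431/80 59/12
  487/120 51/10 511/100 391/80
  153/40 223/50 509/100 1121/240
  7/2 89/20 299/60 163/36

Answer: 1169/240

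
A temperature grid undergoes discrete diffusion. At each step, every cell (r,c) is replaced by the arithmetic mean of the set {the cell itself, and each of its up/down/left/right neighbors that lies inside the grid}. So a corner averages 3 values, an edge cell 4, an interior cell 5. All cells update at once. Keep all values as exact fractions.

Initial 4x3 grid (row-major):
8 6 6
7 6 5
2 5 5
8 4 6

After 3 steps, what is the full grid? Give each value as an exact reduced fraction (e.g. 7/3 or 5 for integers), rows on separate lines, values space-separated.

After step 1:
  7 13/2 17/3
  23/4 29/5 11/2
  11/2 22/5 21/4
  14/3 23/4 5
After step 2:
  77/12 749/120 53/9
  481/80 559/100 1333/240
  1219/240 267/50 403/80
  191/36 1189/240 16/3
After step 3:
  4481/720 43447/7200 12733/2160
  13859/2400 17243/3000 39727/7200
  39127/7200 31201/6000 4253/800
  2761/540 75359/14400 613/120

Answer: 4481/720 43447/7200 12733/2160
13859/2400 17243/3000 39727/7200
39127/7200 31201/6000 4253/800
2761/540 75359/14400 613/120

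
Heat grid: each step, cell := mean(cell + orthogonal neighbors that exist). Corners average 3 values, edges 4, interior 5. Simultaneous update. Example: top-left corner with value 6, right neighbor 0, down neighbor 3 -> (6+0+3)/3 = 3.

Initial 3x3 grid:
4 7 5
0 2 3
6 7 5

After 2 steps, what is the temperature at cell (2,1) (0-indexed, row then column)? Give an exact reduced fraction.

Step 1: cell (2,1) = 5
Step 2: cell (2,1) = 68/15
Full grid after step 2:
  67/18 509/120 53/12
  37/10 401/100 351/80
  37/9 68/15 55/12

Answer: 68/15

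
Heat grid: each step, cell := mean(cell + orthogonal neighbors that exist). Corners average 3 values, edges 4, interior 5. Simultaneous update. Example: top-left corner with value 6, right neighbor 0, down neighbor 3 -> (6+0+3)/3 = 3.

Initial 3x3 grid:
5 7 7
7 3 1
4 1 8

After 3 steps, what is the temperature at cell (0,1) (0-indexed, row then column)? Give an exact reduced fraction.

Answer: 36593/7200

Derivation:
Step 1: cell (0,1) = 11/2
Step 2: cell (0,1) = 619/120
Step 3: cell (0,1) = 36593/7200
Full grid after step 3:
  11093/2160 36593/7200 1157/240
  68611/14400 6733/1500 64411/14400
  3061/720 14959/3600 8663/2160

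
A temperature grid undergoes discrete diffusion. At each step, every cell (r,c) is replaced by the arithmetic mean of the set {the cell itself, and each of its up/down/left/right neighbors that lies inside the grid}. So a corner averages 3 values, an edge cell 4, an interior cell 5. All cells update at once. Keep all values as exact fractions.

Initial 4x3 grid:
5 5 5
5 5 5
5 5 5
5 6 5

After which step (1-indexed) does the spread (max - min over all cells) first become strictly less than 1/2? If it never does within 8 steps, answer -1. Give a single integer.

Step 1: max=16/3, min=5, spread=1/3
  -> spread < 1/2 first at step 1
Step 2: max=1267/240, min=5, spread=67/240
Step 3: max=11237/2160, min=5, spread=437/2160
Step 4: max=4477531/864000, min=5009/1000, spread=29951/172800
Step 5: max=40095821/7776000, min=16954/3375, spread=206761/1555200
Step 6: max=16008195571/3110400000, min=27165671/5400000, spread=14430763/124416000
Step 7: max=958227741689/186624000000, min=2177652727/432000000, spread=139854109/1492992000
Step 8: max=57409671890251/11197440000000, min=196251228977/38880000000, spread=7114543559/89579520000

Answer: 1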